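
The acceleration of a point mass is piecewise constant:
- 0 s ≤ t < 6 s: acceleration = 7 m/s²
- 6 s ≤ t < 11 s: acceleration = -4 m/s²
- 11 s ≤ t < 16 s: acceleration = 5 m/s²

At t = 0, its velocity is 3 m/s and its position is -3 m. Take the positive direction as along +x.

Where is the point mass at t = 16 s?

503.5 m

On each constant-a segment, Δv = aΔt and Δx = v₀Δt + ½aΔt²; chain segment to segment.
0–6 s: v starts 3 m/s; Δx = 3·6 + ½·7·6² = 144 m; v ends 45 m/s.
6–11 s: v starts 45 m/s; Δx = 45·5 + ½·-4·5² = 175 m; v ends 25 m/s.
11–16 s: v starts 25 m/s; Δx = 25·5 + ½·5·5² = 187.5 m; v ends 50 m/s.
x(16) = -3 + Σ Δx = 503.5 m.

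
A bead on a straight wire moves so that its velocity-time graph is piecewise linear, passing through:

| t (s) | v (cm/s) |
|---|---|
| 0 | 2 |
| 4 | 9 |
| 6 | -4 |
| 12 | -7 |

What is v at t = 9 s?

-5.5 cm/s

On 6–12 s the graph is linear from -4 to -7 cm/s: v(9) = -4 + (-7 − -4)·(9 − 6)/(12 − 6) = -5.5 cm/s.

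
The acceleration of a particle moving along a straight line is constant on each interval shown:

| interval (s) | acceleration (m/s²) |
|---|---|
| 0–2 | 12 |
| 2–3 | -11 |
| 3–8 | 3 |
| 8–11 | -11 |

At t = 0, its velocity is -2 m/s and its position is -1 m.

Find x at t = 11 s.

156.5 m

On each constant-a segment, Δv = aΔt and Δx = v₀Δt + ½aΔt²; chain segment to segment.
0–2 s: v starts -2 m/s; Δx = -2·2 + ½·12·2² = 20 m; v ends 22 m/s.
2–3 s: v starts 22 m/s; Δx = 22·1 + ½·-11·1² = 16.5 m; v ends 11 m/s.
3–8 s: v starts 11 m/s; Δx = 11·5 + ½·3·5² = 92.5 m; v ends 26 m/s.
8–11 s: v starts 26 m/s; Δx = 26·3 + ½·-11·3² = 28.5 m; v ends -7 m/s.
x(11) = -1 + Σ Δx = 156.5 m.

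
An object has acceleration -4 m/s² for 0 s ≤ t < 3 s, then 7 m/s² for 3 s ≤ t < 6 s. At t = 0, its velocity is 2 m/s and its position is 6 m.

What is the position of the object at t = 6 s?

On each constant-a segment, Δv = aΔt and Δx = v₀Δt + ½aΔt²; chain segment to segment.
0–3 s: v starts 2 m/s; Δx = 2·3 + ½·-4·3² = -12 m; v ends -10 m/s.
3–6 s: v starts -10 m/s; Δx = -10·3 + ½·7·3² = 1.5 m; v ends 11 m/s.
x(6) = 6 + Σ Δx = -4.5 m.

-4.5 m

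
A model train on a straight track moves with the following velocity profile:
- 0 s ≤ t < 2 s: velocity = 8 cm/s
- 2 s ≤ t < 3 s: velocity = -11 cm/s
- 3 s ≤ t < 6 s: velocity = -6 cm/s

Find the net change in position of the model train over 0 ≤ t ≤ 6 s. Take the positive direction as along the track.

-13 cm

Net displacement equals the area under the velocity-time graph (areas below the axis count negative).
0–2 s: 8 × 2 = 16 cm
2–3 s: -11 × 1 = -11 cm
3–6 s: -6 × 3 = -18 cm
Net displacement = -13 cm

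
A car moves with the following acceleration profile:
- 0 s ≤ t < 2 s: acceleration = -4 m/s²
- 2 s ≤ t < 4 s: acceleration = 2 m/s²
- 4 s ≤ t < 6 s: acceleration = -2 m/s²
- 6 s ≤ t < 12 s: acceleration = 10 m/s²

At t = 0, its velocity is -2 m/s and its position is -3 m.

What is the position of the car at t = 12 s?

On each constant-a segment, Δv = aΔt and Δx = v₀Δt + ½aΔt²; chain segment to segment.
0–2 s: v starts -2 m/s; Δx = -2·2 + ½·-4·2² = -12 m; v ends -10 m/s.
2–4 s: v starts -10 m/s; Δx = -10·2 + ½·2·2² = -16 m; v ends -6 m/s.
4–6 s: v starts -6 m/s; Δx = -6·2 + ½·-2·2² = -16 m; v ends -10 m/s.
6–12 s: v starts -10 m/s; Δx = -10·6 + ½·10·6² = 120 m; v ends 50 m/s.
x(12) = -3 + Σ Δx = 73 m.

73 m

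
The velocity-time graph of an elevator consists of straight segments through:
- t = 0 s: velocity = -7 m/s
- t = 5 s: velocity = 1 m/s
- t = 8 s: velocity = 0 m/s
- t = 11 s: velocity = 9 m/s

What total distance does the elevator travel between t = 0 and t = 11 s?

30.625 m

Total distance travelled is ∫|v| dt — sum the magnitudes of each area piece.
0–5 s: v = 0 at t = 4.375 s; triangle areas 15.3125 + 0.3125 = 15.625 m
5–8 s: |½(1 + 0)(3)| = 1.5 m
8–11 s: |½(0 + 9)(3)| = 13.5 m
Total distance = 30.625 m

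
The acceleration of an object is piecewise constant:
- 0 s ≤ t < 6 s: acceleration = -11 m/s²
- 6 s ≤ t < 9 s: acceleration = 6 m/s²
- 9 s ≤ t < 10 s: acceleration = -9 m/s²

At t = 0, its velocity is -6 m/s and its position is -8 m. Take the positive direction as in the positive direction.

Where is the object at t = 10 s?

On each constant-a segment, Δv = aΔt and Δx = v₀Δt + ½aΔt²; chain segment to segment.
0–6 s: v starts -6 m/s; Δx = -6·6 + ½·-11·6² = -234 m; v ends -72 m/s.
6–9 s: v starts -72 m/s; Δx = -72·3 + ½·6·3² = -189 m; v ends -54 m/s.
9–10 s: v starts -54 m/s; Δx = -54·1 + ½·-9·1² = -58.5 m; v ends -63 m/s.
x(10) = -8 + Σ Δx = -489.5 m.

-489.5 m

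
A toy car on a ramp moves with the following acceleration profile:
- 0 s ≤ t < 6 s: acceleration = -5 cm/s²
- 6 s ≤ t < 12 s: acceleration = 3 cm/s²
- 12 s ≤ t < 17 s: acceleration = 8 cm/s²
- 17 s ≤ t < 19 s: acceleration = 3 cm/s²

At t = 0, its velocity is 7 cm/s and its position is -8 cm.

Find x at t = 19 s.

11 cm

On each constant-a segment, Δv = aΔt and Δx = v₀Δt + ½aΔt²; chain segment to segment.
0–6 s: v starts 7 cm/s; Δx = 7·6 + ½·-5·6² = -48 cm; v ends -23 cm/s.
6–12 s: v starts -23 cm/s; Δx = -23·6 + ½·3·6² = -84 cm; v ends -5 cm/s.
12–17 s: v starts -5 cm/s; Δx = -5·5 + ½·8·5² = 75 cm; v ends 35 cm/s.
17–19 s: v starts 35 cm/s; Δx = 35·2 + ½·3·2² = 76 cm; v ends 41 cm/s.
x(19) = -8 + Σ Δx = 11 cm.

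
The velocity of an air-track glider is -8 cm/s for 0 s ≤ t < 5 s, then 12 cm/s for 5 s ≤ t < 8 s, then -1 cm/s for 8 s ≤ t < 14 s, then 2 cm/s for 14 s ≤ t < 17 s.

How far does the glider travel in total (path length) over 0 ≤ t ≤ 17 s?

Total distance travelled is ∫|v| dt — sum the magnitudes of each area piece.
0–5 s: |-8| × 5 = 40 cm
5–8 s: |12| × 3 = 36 cm
8–14 s: |-1| × 6 = 6 cm
14–17 s: |2| × 3 = 6 cm
Total distance = 88 cm

88 cm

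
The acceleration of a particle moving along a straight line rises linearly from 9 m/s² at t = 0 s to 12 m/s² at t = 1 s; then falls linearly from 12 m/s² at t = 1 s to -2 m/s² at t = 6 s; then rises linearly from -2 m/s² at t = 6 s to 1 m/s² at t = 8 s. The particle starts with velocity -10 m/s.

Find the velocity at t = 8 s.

Δv equals the area under the a-t graph; then v = v₀ + Δv.
0–1 s: ½(9 + 12)(1) = 10.5 m/s
1–6 s: ½(12 + -2)(5) = 25 m/s
6–8 s: ½(-2 + 1)(2) = -1 m/s
Δv = 34.5 m/s, so v(8) = -10 + (34.5) = 24.5 m/s.

24.5 m/s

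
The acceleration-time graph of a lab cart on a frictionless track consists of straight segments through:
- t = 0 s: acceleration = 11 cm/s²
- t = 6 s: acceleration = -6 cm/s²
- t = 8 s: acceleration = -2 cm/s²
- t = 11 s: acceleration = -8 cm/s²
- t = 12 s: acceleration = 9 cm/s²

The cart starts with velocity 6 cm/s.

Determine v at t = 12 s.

Δv equals the area under the a-t graph; then v = v₀ + Δv.
0–6 s: ½(11 + -6)(6) = 15 cm/s
6–8 s: ½(-6 + -2)(2) = -8 cm/s
8–11 s: ½(-2 + -8)(3) = -15 cm/s
11–12 s: ½(-8 + 9)(1) = 0.5 cm/s
Δv = -7.5 cm/s, so v(12) = 6 + (-7.5) = -1.5 cm/s.

-1.5 cm/s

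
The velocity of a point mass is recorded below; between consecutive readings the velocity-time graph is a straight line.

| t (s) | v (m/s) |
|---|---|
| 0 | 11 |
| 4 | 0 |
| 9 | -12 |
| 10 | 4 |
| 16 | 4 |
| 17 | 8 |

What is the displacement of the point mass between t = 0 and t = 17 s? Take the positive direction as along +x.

Net displacement equals the area under the velocity-time graph (areas below the axis count negative).
0–4 s: ½(11 + 0)(4) = 22 m
4–9 s: ½(0 + -12)(5) = -30 m
9–10 s: ½(-12 + 4)(1) = -4 m
10–16 s: 4 × 6 = 24 m
16–17 s: ½(4 + 8)(1) = 6 m
Net displacement = 18 m

18 m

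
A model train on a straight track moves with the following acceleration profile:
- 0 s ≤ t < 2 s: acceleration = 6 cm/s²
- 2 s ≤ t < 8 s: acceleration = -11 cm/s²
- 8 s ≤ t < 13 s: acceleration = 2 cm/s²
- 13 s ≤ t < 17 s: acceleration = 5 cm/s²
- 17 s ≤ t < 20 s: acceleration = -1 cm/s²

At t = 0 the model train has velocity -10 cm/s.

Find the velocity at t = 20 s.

-37 cm/s

Δv equals the area under the a-t graph; then v = v₀ + Δv.
0–2 s: 6 × 2 = 12 cm/s
2–8 s: -11 × 6 = -66 cm/s
8–13 s: 2 × 5 = 10 cm/s
13–17 s: 5 × 4 = 20 cm/s
17–20 s: -1 × 3 = -3 cm/s
Δv = -27 cm/s, so v(20) = -10 + (-27) = -37 cm/s.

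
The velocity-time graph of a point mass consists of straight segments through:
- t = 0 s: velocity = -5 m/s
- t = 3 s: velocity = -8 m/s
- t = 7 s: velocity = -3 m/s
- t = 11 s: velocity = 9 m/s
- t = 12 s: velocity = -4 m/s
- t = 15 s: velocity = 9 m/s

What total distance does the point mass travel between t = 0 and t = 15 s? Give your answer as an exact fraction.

1857/26 m

Total distance travelled is ∫|v| dt — sum the magnitudes of each area piece.
0–3 s: |½(-5 + -8)(3)| = 19.5 m
3–7 s: |½(-8 + -3)(4)| = 22 m
7–11 s: v = 0 at t = 8 s; triangle areas 1.5 + 13.5 = 15 m
11–12 s: v = 0 at t = 152/13 s; triangle areas 81/26 + 8/13 = 97/26 m
12–15 s: v = 0 at t = 168/13 s; triangle areas 24/13 + 243/26 = 291/26 m
Total distance = 1857/26 m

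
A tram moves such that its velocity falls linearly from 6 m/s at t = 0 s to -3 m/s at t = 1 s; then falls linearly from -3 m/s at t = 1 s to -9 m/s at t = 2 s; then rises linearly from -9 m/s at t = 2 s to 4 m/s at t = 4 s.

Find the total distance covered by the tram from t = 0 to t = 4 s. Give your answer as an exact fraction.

Total distance travelled is ∫|v| dt — sum the magnitudes of each area piece.
0–1 s: v = 0 at t = 2/3 s; triangle areas 2 + 0.5 = 2.5 m
1–2 s: |½(-3 + -9)(1)| = 6 m
2–4 s: v = 0 at t = 44/13 s; triangle areas 81/13 + 16/13 = 97/13 m
Total distance = 415/26 m

415/26 m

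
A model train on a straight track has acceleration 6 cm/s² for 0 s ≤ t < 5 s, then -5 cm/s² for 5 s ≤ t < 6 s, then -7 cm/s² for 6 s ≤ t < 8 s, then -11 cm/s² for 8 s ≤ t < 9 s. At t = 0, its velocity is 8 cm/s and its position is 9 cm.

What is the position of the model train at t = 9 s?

225 cm

On each constant-a segment, Δv = aΔt and Δx = v₀Δt + ½aΔt²; chain segment to segment.
0–5 s: v starts 8 cm/s; Δx = 8·5 + ½·6·5² = 115 cm; v ends 38 cm/s.
5–6 s: v starts 38 cm/s; Δx = 38·1 + ½·-5·1² = 35.5 cm; v ends 33 cm/s.
6–8 s: v starts 33 cm/s; Δx = 33·2 + ½·-7·2² = 52 cm; v ends 19 cm/s.
8–9 s: v starts 19 cm/s; Δx = 19·1 + ½·-11·1² = 13.5 cm; v ends 8 cm/s.
x(9) = 9 + Σ Δx = 225 cm.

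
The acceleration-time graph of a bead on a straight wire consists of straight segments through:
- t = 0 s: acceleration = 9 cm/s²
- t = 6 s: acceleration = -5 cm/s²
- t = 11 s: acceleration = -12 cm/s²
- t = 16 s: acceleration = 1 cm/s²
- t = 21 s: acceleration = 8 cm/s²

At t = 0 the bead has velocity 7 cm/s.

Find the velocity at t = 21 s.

-28.5 cm/s

Δv equals the area under the a-t graph; then v = v₀ + Δv.
0–6 s: ½(9 + -5)(6) = 12 cm/s
6–11 s: ½(-5 + -12)(5) = -42.5 cm/s
11–16 s: ½(-12 + 1)(5) = -27.5 cm/s
16–21 s: ½(1 + 8)(5) = 22.5 cm/s
Δv = -35.5 cm/s, so v(21) = 7 + (-35.5) = -28.5 cm/s.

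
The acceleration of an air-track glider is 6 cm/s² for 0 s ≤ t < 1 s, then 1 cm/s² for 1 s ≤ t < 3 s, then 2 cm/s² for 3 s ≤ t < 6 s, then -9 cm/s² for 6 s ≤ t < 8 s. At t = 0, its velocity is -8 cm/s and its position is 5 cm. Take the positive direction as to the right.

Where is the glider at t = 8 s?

1 cm

On each constant-a segment, Δv = aΔt and Δx = v₀Δt + ½aΔt²; chain segment to segment.
0–1 s: v starts -8 cm/s; Δx = -8·1 + ½·6·1² = -5 cm; v ends -2 cm/s.
1–3 s: v starts -2 cm/s; Δx = -2·2 + ½·1·2² = -2 cm; v ends 0 cm/s.
3–6 s: v starts 0 cm/s; Δx = 0·3 + ½·2·3² = 9 cm; v ends 6 cm/s.
6–8 s: v starts 6 cm/s; Δx = 6·2 + ½·-9·2² = -6 cm; v ends -12 cm/s.
x(8) = 5 + Σ Δx = 1 cm.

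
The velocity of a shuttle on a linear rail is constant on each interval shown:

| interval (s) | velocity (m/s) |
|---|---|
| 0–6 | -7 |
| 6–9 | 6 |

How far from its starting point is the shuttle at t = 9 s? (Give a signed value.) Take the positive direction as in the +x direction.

-24 m

Net displacement equals the area under the velocity-time graph (areas below the axis count negative).
0–6 s: -7 × 6 = -42 m
6–9 s: 6 × 3 = 18 m
Net displacement = -24 m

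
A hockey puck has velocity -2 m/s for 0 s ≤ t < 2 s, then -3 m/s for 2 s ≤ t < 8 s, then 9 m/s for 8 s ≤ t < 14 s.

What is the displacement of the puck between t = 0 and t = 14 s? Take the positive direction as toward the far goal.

Net displacement equals the area under the velocity-time graph (areas below the axis count negative).
0–2 s: -2 × 2 = -4 m
2–8 s: -3 × 6 = -18 m
8–14 s: 9 × 6 = 54 m
Net displacement = 32 m

32 m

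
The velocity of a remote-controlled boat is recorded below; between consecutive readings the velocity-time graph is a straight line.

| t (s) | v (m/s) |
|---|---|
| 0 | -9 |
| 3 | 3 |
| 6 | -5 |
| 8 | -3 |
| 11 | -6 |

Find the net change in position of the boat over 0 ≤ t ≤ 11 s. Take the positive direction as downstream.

Net displacement equals the area under the velocity-time graph (areas below the axis count negative).
0–3 s: ½(-9 + 3)(3) = -9 m
3–6 s: ½(3 + -5)(3) = -3 m
6–8 s: ½(-5 + -3)(2) = -8 m
8–11 s: ½(-3 + -6)(3) = -13.5 m
Net displacement = -33.5 m

-33.5 m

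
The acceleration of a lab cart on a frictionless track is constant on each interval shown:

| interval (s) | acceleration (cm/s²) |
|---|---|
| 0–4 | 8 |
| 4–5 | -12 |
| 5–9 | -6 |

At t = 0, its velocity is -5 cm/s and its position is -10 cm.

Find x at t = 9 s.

On each constant-a segment, Δv = aΔt and Δx = v₀Δt + ½aΔt²; chain segment to segment.
0–4 s: v starts -5 cm/s; Δx = -5·4 + ½·8·4² = 44 cm; v ends 27 cm/s.
4–5 s: v starts 27 cm/s; Δx = 27·1 + ½·-12·1² = 21 cm; v ends 15 cm/s.
5–9 s: v starts 15 cm/s; Δx = 15·4 + ½·-6·4² = 12 cm; v ends -9 cm/s.
x(9) = -10 + Σ Δx = 67 cm.

67 cm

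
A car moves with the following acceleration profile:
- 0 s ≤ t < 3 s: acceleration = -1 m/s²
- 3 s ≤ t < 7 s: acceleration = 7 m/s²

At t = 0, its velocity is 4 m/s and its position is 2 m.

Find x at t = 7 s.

On each constant-a segment, Δv = aΔt and Δx = v₀Δt + ½aΔt²; chain segment to segment.
0–3 s: v starts 4 m/s; Δx = 4·3 + ½·-1·3² = 7.5 m; v ends 1 m/s.
3–7 s: v starts 1 m/s; Δx = 1·4 + ½·7·4² = 60 m; v ends 29 m/s.
x(7) = 2 + Σ Δx = 69.5 m.

69.5 m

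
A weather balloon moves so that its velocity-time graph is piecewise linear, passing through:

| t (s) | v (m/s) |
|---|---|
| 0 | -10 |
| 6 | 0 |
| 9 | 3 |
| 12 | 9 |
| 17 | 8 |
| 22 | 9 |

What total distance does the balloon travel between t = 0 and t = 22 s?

137.5 m

Distance (not displacement) is the total path length: add the absolute areas under v-t.
0–6 s: |½(-10 + 0)(6)| = 30 m
6–9 s: |½(0 + 3)(3)| = 4.5 m
9–12 s: |½(3 + 9)(3)| = 18 m
12–17 s: |½(9 + 8)(5)| = 42.5 m
17–22 s: |½(8 + 9)(5)| = 42.5 m
Total distance = 137.5 m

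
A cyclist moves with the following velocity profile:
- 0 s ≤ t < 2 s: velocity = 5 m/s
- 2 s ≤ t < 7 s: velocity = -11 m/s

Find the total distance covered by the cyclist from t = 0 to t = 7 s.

Total distance travelled is ∫|v| dt — sum the magnitudes of each area piece.
0–2 s: |5| × 2 = 10 m
2–7 s: |-11| × 5 = 55 m
Total distance = 65 m

65 m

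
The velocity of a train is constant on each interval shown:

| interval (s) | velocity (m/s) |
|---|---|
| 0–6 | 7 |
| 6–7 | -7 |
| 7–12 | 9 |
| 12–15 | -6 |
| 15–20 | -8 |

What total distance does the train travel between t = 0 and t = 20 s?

152 m

Distance (not displacement) is the total path length: add the absolute areas under v-t.
0–6 s: |7| × 6 = 42 m
6–7 s: |-7| × 1 = 7 m
7–12 s: |9| × 5 = 45 m
12–15 s: |-6| × 3 = 18 m
15–20 s: |-8| × 5 = 40 m
Total distance = 152 m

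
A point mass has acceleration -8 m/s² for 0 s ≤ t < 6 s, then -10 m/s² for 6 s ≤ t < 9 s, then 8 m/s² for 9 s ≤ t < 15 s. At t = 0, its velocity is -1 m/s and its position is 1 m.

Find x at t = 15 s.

-671 m

On each constant-a segment, Δv = aΔt and Δx = v₀Δt + ½aΔt²; chain segment to segment.
0–6 s: v starts -1 m/s; Δx = -1·6 + ½·-8·6² = -150 m; v ends -49 m/s.
6–9 s: v starts -49 m/s; Δx = -49·3 + ½·-10·3² = -192 m; v ends -79 m/s.
9–15 s: v starts -79 m/s; Δx = -79·6 + ½·8·6² = -330 m; v ends -31 m/s.
x(15) = 1 + Σ Δx = -671 m.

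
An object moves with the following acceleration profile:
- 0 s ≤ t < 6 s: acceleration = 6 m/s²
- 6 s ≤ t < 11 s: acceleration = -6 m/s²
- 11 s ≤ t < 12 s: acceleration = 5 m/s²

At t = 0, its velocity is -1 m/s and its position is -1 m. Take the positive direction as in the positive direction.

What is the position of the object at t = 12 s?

208.5 m

On each constant-a segment, Δv = aΔt and Δx = v₀Δt + ½aΔt²; chain segment to segment.
0–6 s: v starts -1 m/s; Δx = -1·6 + ½·6·6² = 102 m; v ends 35 m/s.
6–11 s: v starts 35 m/s; Δx = 35·5 + ½·-6·5² = 100 m; v ends 5 m/s.
11–12 s: v starts 5 m/s; Δx = 5·1 + ½·5·1² = 7.5 m; v ends 10 m/s.
x(12) = -1 + Σ Δx = 208.5 m.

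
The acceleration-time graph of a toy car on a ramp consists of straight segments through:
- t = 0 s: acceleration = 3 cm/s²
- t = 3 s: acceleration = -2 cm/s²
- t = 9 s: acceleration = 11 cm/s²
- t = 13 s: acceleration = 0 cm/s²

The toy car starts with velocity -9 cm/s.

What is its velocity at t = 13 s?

41.5 cm/s

Δv equals the area under the a-t graph; then v = v₀ + Δv.
0–3 s: ½(3 + -2)(3) = 1.5 cm/s
3–9 s: ½(-2 + 11)(6) = 27 cm/s
9–13 s: ½(11 + 0)(4) = 22 cm/s
Δv = 50.5 cm/s, so v(13) = -9 + (50.5) = 41.5 cm/s.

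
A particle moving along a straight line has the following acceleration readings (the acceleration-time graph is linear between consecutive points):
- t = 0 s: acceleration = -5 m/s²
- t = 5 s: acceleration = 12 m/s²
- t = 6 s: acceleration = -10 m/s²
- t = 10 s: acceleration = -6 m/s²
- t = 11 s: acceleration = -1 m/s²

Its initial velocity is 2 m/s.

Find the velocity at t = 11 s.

-15 m/s

Δv equals the area under the a-t graph; then v = v₀ + Δv.
0–5 s: ½(-5 + 12)(5) = 17.5 m/s
5–6 s: ½(12 + -10)(1) = 1 m/s
6–10 s: ½(-10 + -6)(4) = -32 m/s
10–11 s: ½(-6 + -1)(1) = -3.5 m/s
Δv = -17 m/s, so v(11) = 2 + (-17) = -15 m/s.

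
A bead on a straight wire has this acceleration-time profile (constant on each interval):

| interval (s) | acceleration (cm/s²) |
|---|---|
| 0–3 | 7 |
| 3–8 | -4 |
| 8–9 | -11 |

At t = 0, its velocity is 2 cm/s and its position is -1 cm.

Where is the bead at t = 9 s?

On each constant-a segment, Δv = aΔt and Δx = v₀Δt + ½aΔt²; chain segment to segment.
0–3 s: v starts 2 cm/s; Δx = 2·3 + ½·7·3² = 37.5 cm; v ends 23 cm/s.
3–8 s: v starts 23 cm/s; Δx = 23·5 + ½·-4·5² = 65 cm; v ends 3 cm/s.
8–9 s: v starts 3 cm/s; Δx = 3·1 + ½·-11·1² = -2.5 cm; v ends -8 cm/s.
x(9) = -1 + Σ Δx = 99 cm.

99 cm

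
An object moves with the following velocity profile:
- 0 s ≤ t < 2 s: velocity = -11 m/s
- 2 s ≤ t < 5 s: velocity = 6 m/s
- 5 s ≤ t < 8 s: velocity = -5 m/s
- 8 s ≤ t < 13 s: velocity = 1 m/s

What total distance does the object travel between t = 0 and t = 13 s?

Total distance travelled is ∫|v| dt — sum the magnitudes of each area piece.
0–2 s: |-11| × 2 = 22 m
2–5 s: |6| × 3 = 18 m
5–8 s: |-5| × 3 = 15 m
8–13 s: |1| × 5 = 5 m
Total distance = 60 m

60 m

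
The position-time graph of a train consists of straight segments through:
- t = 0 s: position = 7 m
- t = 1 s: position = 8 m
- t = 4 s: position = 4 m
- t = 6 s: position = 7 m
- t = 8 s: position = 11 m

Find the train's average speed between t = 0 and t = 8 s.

1.5 m/s

Average speed = (total path length)/(elapsed time); on a piecewise-linear x-t graph the path length is Σ|Δx|.
0–1 s: |Δx| = |8 − 7| = 1 m
1–4 s: |Δx| = |4 − 8| = 4 m
4–6 s: |Δx| = |7 − 4| = 3 m
6–8 s: |Δx| = |11 − 7| = 4 m
Total path = 12 m; average speed = 12/8 = 1.5 m/s.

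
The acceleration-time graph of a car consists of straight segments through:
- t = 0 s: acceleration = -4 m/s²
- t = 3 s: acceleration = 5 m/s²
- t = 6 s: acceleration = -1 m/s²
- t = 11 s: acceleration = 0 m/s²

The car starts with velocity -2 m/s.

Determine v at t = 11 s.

Δv equals the area under the a-t graph; then v = v₀ + Δv.
0–3 s: ½(-4 + 5)(3) = 1.5 m/s
3–6 s: ½(5 + -1)(3) = 6 m/s
6–11 s: ½(-1 + 0)(5) = -2.5 m/s
Δv = 5 m/s, so v(11) = -2 + (5) = 3 m/s.

3 m/s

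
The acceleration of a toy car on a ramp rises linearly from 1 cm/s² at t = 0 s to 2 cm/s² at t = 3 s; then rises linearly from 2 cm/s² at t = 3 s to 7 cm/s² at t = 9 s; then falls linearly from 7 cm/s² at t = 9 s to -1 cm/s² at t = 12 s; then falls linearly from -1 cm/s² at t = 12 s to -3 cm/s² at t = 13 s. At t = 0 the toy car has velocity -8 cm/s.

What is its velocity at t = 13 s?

30.5 cm/s

Δv equals the area under the a-t graph; then v = v₀ + Δv.
0–3 s: ½(1 + 2)(3) = 4.5 cm/s
3–9 s: ½(2 + 7)(6) = 27 cm/s
9–12 s: ½(7 + -1)(3) = 9 cm/s
12–13 s: ½(-1 + -3)(1) = -2 cm/s
Δv = 38.5 cm/s, so v(13) = -8 + (38.5) = 30.5 cm/s.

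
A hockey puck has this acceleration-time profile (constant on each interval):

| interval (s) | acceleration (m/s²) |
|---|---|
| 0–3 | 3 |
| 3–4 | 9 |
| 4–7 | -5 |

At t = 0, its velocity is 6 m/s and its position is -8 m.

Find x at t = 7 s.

92.5 m

On each constant-a segment, Δv = aΔt and Δx = v₀Δt + ½aΔt²; chain segment to segment.
0–3 s: v starts 6 m/s; Δx = 6·3 + ½·3·3² = 31.5 m; v ends 15 m/s.
3–4 s: v starts 15 m/s; Δx = 15·1 + ½·9·1² = 19.5 m; v ends 24 m/s.
4–7 s: v starts 24 m/s; Δx = 24·3 + ½·-5·3² = 49.5 m; v ends 9 m/s.
x(7) = -8 + Σ Δx = 92.5 m.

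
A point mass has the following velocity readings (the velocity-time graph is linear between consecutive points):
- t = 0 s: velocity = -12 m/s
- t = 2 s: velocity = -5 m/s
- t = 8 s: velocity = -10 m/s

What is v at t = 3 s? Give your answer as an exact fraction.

-35/6 m/s

On 2–8 s the graph is linear from -5 to -10 m/s: v(3) = -5 + (-10 − -5)·(3 − 2)/(8 − 2) = -35/6 m/s.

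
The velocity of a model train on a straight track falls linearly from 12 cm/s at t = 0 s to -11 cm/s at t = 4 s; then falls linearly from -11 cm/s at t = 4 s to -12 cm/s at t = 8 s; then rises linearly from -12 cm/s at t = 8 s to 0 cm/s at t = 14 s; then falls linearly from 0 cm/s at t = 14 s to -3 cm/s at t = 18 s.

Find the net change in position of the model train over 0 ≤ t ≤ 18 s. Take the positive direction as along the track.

Displacement is the signed area under the v-t curve.
0–4 s: ½(12 + -11)(4) = 2 cm
4–8 s: ½(-11 + -12)(4) = -46 cm
8–14 s: ½(-12 + 0)(6) = -36 cm
14–18 s: ½(0 + -3)(4) = -6 cm
Net displacement = -86 cm

-86 cm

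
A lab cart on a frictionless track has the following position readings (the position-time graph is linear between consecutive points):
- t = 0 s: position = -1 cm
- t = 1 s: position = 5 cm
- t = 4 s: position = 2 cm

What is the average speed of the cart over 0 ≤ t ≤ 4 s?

2.25 cm/s

Average speed = (total path length)/(elapsed time); on a piecewise-linear x-t graph the path length is Σ|Δx|.
0–1 s: |Δx| = |5 − -1| = 6 cm
1–4 s: |Δx| = |2 − 5| = 3 cm
Total path = 9 cm; average speed = 9/4 = 2.25 cm/s.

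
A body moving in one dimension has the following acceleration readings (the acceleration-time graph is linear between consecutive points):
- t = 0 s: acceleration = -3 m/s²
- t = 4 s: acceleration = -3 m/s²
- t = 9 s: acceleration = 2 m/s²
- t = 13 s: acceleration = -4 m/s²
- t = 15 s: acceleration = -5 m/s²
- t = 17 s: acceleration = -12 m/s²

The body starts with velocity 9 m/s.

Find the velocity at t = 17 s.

Δv equals the area under the a-t graph; then v = v₀ + Δv.
0–4 s: -3 × 4 = -12 m/s
4–9 s: ½(-3 + 2)(5) = -2.5 m/s
9–13 s: ½(2 + -4)(4) = -4 m/s
13–15 s: ½(-4 + -5)(2) = -9 m/s
15–17 s: ½(-5 + -12)(2) = -17 m/s
Δv = -44.5 m/s, so v(17) = 9 + (-44.5) = -35.5 m/s.

-35.5 m/s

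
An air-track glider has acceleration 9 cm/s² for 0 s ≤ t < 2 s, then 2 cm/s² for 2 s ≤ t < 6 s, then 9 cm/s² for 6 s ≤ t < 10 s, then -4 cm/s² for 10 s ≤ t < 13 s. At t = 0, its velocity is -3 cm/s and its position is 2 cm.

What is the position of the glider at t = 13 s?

On each constant-a segment, Δv = aΔt and Δx = v₀Δt + ½aΔt²; chain segment to segment.
0–2 s: v starts -3 cm/s; Δx = -3·2 + ½·9·2² = 12 cm; v ends 15 cm/s.
2–6 s: v starts 15 cm/s; Δx = 15·4 + ½·2·4² = 76 cm; v ends 23 cm/s.
6–10 s: v starts 23 cm/s; Δx = 23·4 + ½·9·4² = 164 cm; v ends 59 cm/s.
10–13 s: v starts 59 cm/s; Δx = 59·3 + ½·-4·3² = 159 cm; v ends 47 cm/s.
x(13) = 2 + Σ Δx = 413 cm.

413 cm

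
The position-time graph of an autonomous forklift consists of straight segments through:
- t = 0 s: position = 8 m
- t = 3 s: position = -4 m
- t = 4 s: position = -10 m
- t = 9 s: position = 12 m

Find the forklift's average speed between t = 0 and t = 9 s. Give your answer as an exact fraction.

40/9 m/s

Average speed = (total path length)/(elapsed time); on a piecewise-linear x-t graph the path length is Σ|Δx|.
0–3 s: |Δx| = |-4 − 8| = 12 m
3–4 s: |Δx| = |-10 − -4| = 6 m
4–9 s: |Δx| = |12 − -10| = 22 m
Total path = 40 m; average speed = 40/9 = 40/9 m/s.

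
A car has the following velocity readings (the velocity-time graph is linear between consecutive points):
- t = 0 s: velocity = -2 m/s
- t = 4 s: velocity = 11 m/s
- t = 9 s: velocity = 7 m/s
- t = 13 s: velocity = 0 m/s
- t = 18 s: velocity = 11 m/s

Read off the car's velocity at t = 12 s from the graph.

1.75 m/s

On 9–13 s the graph is linear from 7 to 0 m/s: v(12) = 7 + (0 − 7)·(12 − 9)/(13 − 9) = 1.75 m/s.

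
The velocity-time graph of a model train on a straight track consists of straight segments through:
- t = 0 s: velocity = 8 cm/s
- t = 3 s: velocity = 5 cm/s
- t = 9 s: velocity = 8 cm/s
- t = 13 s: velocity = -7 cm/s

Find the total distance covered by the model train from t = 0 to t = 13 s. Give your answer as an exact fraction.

2207/30 cm

Distance (not displacement) is the total path length: add the absolute areas under v-t.
0–3 s: |½(8 + 5)(3)| = 19.5 cm
3–9 s: |½(5 + 8)(6)| = 39 cm
9–13 s: v = 0 at t = 167/15 s; triangle areas 128/15 + 98/15 = 226/15 cm
Total distance = 2207/30 cm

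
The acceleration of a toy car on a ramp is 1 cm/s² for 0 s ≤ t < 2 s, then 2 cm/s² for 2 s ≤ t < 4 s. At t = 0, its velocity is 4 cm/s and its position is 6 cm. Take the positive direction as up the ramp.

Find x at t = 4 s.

On each constant-a segment, Δv = aΔt and Δx = v₀Δt + ½aΔt²; chain segment to segment.
0–2 s: v starts 4 cm/s; Δx = 4·2 + ½·1·2² = 10 cm; v ends 6 cm/s.
2–4 s: v starts 6 cm/s; Δx = 6·2 + ½·2·2² = 16 cm; v ends 10 cm/s.
x(4) = 6 + Σ Δx = 32 cm.

32 cm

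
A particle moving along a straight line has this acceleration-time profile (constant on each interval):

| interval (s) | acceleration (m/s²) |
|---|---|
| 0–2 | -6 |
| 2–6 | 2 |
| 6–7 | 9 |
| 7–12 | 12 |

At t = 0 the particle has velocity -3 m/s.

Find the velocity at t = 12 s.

Δv equals the area under the a-t graph; then v = v₀ + Δv.
0–2 s: -6 × 2 = -12 m/s
2–6 s: 2 × 4 = 8 m/s
6–7 s: 9 × 1 = 9 m/s
7–12 s: 12 × 5 = 60 m/s
Δv = 65 m/s, so v(12) = -3 + (65) = 62 m/s.

62 m/s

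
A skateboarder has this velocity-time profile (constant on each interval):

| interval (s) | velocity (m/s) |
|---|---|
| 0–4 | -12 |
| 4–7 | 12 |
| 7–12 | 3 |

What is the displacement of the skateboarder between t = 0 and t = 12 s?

Displacement is the signed area under the v-t curve.
0–4 s: -12 × 4 = -48 m
4–7 s: 12 × 3 = 36 m
7–12 s: 3 × 5 = 15 m
Net displacement = 3 m

3 m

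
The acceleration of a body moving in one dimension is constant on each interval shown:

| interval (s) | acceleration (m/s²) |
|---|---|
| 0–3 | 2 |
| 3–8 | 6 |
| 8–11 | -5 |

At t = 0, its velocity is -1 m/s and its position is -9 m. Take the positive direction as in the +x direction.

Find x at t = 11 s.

179.5 m

On each constant-a segment, Δv = aΔt and Δx = v₀Δt + ½aΔt²; chain segment to segment.
0–3 s: v starts -1 m/s; Δx = -1·3 + ½·2·3² = 6 m; v ends 5 m/s.
3–8 s: v starts 5 m/s; Δx = 5·5 + ½·6·5² = 100 m; v ends 35 m/s.
8–11 s: v starts 35 m/s; Δx = 35·3 + ½·-5·3² = 82.5 m; v ends 20 m/s.
x(11) = -9 + Σ Δx = 179.5 m.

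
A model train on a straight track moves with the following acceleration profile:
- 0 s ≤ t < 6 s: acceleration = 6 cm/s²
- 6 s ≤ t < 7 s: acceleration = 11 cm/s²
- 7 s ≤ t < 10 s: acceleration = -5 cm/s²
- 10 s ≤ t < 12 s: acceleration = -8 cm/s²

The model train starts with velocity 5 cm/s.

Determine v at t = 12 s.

Δv equals the area under the a-t graph; then v = v₀ + Δv.
0–6 s: 6 × 6 = 36 cm/s
6–7 s: 11 × 1 = 11 cm/s
7–10 s: -5 × 3 = -15 cm/s
10–12 s: -8 × 2 = -16 cm/s
Δv = 16 cm/s, so v(12) = 5 + (16) = 21 cm/s.

21 cm/s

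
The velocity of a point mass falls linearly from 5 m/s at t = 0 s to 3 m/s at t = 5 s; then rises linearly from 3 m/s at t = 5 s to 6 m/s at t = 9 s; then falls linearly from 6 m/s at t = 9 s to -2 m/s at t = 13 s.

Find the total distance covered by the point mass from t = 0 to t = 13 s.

Distance (not displacement) is the total path length: add the absolute areas under v-t.
0–5 s: |½(5 + 3)(5)| = 20 m
5–9 s: |½(3 + 6)(4)| = 18 m
9–13 s: v = 0 at t = 12 s; triangle areas 9 + 1 = 10 m
Total distance = 48 m

48 m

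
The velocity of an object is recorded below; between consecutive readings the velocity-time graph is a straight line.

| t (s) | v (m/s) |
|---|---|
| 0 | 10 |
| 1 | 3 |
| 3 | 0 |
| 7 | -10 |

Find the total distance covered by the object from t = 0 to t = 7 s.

Distance (not displacement) is the total path length: add the absolute areas under v-t.
0–1 s: |½(10 + 3)(1)| = 6.5 m
1–3 s: |½(3 + 0)(2)| = 3 m
3–7 s: |½(0 + -10)(4)| = 20 m
Total distance = 29.5 m

29.5 m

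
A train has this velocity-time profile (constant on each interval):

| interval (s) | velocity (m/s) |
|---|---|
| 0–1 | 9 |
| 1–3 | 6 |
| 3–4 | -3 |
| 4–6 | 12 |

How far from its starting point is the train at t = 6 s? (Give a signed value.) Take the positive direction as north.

Net displacement equals the area under the velocity-time graph (areas below the axis count negative).
0–1 s: 9 × 1 = 9 m
1–3 s: 6 × 2 = 12 m
3–4 s: -3 × 1 = -3 m
4–6 s: 12 × 2 = 24 m
Net displacement = 42 m

42 m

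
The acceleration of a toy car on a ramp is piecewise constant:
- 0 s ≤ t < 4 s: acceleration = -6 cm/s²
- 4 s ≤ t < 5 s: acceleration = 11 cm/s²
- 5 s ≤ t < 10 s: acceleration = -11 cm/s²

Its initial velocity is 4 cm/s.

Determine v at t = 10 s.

Δv equals the area under the a-t graph; then v = v₀ + Δv.
0–4 s: -6 × 4 = -24 cm/s
4–5 s: 11 × 1 = 11 cm/s
5–10 s: -11 × 5 = -55 cm/s
Δv = -68 cm/s, so v(10) = 4 + (-68) = -64 cm/s.

-64 cm/s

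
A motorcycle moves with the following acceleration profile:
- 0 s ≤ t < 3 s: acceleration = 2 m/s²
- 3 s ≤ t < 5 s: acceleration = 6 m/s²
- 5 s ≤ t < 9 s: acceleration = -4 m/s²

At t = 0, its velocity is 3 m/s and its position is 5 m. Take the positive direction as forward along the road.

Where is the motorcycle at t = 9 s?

On each constant-a segment, Δv = aΔt and Δx = v₀Δt + ½aΔt²; chain segment to segment.
0–3 s: v starts 3 m/s; Δx = 3·3 + ½·2·3² = 18 m; v ends 9 m/s.
3–5 s: v starts 9 m/s; Δx = 9·2 + ½·6·2² = 30 m; v ends 21 m/s.
5–9 s: v starts 21 m/s; Δx = 21·4 + ½·-4·4² = 52 m; v ends 5 m/s.
x(9) = 5 + Σ Δx = 105 m.

105 m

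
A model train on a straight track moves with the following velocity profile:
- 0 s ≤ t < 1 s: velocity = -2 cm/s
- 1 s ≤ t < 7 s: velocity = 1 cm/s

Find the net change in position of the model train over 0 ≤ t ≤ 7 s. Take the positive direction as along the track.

Net displacement equals the area under the velocity-time graph (areas below the axis count negative).
0–1 s: -2 × 1 = -2 cm
1–7 s: 1 × 6 = 6 cm
Net displacement = 4 cm

4 cm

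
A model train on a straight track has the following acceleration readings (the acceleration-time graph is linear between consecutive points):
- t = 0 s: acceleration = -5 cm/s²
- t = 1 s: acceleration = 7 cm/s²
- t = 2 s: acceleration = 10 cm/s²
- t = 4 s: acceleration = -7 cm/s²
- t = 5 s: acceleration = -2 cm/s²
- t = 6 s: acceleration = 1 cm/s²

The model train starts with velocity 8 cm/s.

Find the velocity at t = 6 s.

15.5 cm/s

Δv equals the area under the a-t graph; then v = v₀ + Δv.
0–1 s: ½(-5 + 7)(1) = 1 cm/s
1–2 s: ½(7 + 10)(1) = 8.5 cm/s
2–4 s: ½(10 + -7)(2) = 3 cm/s
4–5 s: ½(-7 + -2)(1) = -4.5 cm/s
5–6 s: ½(-2 + 1)(1) = -0.5 cm/s
Δv = 7.5 cm/s, so v(6) = 8 + (7.5) = 15.5 cm/s.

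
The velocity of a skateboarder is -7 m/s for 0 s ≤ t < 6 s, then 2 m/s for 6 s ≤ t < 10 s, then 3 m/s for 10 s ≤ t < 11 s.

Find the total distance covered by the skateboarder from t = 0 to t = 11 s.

53 m

Total distance travelled is ∫|v| dt — sum the magnitudes of each area piece.
0–6 s: |-7| × 6 = 42 m
6–10 s: |2| × 4 = 8 m
10–11 s: |3| × 1 = 3 m
Total distance = 53 m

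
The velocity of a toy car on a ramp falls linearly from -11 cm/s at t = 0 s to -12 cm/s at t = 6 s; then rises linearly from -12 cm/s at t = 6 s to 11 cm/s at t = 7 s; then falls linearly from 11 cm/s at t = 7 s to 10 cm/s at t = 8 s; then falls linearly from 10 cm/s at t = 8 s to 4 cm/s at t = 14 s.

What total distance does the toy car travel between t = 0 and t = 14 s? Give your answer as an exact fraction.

2927/23 cm

Distance (not displacement) is the total path length: add the absolute areas under v-t.
0–6 s: |½(-11 + -12)(6)| = 69 cm
6–7 s: v = 0 at t = 150/23 s; triangle areas 72/23 + 121/46 = 265/46 cm
7–8 s: |½(11 + 10)(1)| = 10.5 cm
8–14 s: |½(10 + 4)(6)| = 42 cm
Total distance = 2927/23 cm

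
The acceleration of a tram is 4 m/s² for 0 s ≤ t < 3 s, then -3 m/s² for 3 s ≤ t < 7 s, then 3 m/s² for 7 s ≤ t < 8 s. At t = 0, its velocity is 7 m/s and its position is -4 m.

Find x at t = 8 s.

On each constant-a segment, Δv = aΔt and Δx = v₀Δt + ½aΔt²; chain segment to segment.
0–3 s: v starts 7 m/s; Δx = 7·3 + ½·4·3² = 39 m; v ends 19 m/s.
3–7 s: v starts 19 m/s; Δx = 19·4 + ½·-3·4² = 52 m; v ends 7 m/s.
7–8 s: v starts 7 m/s; Δx = 7·1 + ½·3·1² = 8.5 m; v ends 10 m/s.
x(8) = -4 + Σ Δx = 95.5 m.

95.5 m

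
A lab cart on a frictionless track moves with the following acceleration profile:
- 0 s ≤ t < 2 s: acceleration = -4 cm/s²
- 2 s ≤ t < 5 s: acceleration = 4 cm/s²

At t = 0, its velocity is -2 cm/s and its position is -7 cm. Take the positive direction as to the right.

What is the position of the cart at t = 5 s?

On each constant-a segment, Δv = aΔt and Δx = v₀Δt + ½aΔt²; chain segment to segment.
0–2 s: v starts -2 cm/s; Δx = -2·2 + ½·-4·2² = -12 cm; v ends -10 cm/s.
2–5 s: v starts -10 cm/s; Δx = -10·3 + ½·4·3² = -12 cm; v ends 2 cm/s.
x(5) = -7 + Σ Δx = -31 cm.

-31 cm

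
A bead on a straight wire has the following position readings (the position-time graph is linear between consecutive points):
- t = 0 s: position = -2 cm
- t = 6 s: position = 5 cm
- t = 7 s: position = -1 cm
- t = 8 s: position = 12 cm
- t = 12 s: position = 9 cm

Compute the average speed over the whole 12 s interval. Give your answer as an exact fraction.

29/12 cm/s

Average speed = (total path length)/(elapsed time); on a piecewise-linear x-t graph the path length is Σ|Δx|.
0–6 s: |Δx| = |5 − -2| = 7 cm
6–7 s: |Δx| = |-1 − 5| = 6 cm
7–8 s: |Δx| = |12 − -1| = 13 cm
8–12 s: |Δx| = |9 − 12| = 3 cm
Total path = 29 cm; average speed = 29/12 = 29/12 cm/s.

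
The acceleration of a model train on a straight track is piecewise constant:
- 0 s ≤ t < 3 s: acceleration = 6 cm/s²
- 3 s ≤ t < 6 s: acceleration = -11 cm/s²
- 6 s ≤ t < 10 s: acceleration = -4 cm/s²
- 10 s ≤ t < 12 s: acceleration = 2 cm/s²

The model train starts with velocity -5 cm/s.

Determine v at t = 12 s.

-32 cm/s

Δv equals the area under the a-t graph; then v = v₀ + Δv.
0–3 s: 6 × 3 = 18 cm/s
3–6 s: -11 × 3 = -33 cm/s
6–10 s: -4 × 4 = -16 cm/s
10–12 s: 2 × 2 = 4 cm/s
Δv = -27 cm/s, so v(12) = -5 + (-27) = -32 cm/s.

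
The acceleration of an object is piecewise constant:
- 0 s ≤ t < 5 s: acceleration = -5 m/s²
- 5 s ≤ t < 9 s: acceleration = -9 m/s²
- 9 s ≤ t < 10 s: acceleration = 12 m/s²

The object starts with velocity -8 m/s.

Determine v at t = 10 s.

Δv equals the area under the a-t graph; then v = v₀ + Δv.
0–5 s: -5 × 5 = -25 m/s
5–9 s: -9 × 4 = -36 m/s
9–10 s: 12 × 1 = 12 m/s
Δv = -49 m/s, so v(10) = -8 + (-49) = -57 m/s.

-57 m/s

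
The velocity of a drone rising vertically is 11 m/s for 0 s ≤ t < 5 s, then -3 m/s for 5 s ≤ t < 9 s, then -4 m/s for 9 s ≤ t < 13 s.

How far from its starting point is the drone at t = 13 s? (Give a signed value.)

Displacement is the signed area under the v-t curve.
0–5 s: 11 × 5 = 55 m
5–9 s: -3 × 4 = -12 m
9–13 s: -4 × 4 = -16 m
Net displacement = 27 m

27 m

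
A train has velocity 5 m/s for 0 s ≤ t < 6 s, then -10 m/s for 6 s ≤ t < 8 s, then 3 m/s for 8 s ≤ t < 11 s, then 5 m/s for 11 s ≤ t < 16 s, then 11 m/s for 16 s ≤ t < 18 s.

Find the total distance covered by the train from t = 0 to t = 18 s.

Total distance travelled is ∫|v| dt — sum the magnitudes of each area piece.
0–6 s: |5| × 6 = 30 m
6–8 s: |-10| × 2 = 20 m
8–11 s: |3| × 3 = 9 m
11–16 s: |5| × 5 = 25 m
16–18 s: |11| × 2 = 22 m
Total distance = 106 m

106 m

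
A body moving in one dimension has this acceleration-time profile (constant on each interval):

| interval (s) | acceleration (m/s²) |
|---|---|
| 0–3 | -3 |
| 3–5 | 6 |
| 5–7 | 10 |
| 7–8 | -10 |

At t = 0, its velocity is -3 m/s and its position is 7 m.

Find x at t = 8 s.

On each constant-a segment, Δv = aΔt and Δx = v₀Δt + ½aΔt²; chain segment to segment.
0–3 s: v starts -3 m/s; Δx = -3·3 + ½·-3·3² = -22.5 m; v ends -12 m/s.
3–5 s: v starts -12 m/s; Δx = -12·2 + ½·6·2² = -12 m; v ends 0 m/s.
5–7 s: v starts 0 m/s; Δx = 0·2 + ½·10·2² = 20 m; v ends 20 m/s.
7–8 s: v starts 20 m/s; Δx = 20·1 + ½·-10·1² = 15 m; v ends 10 m/s.
x(8) = 7 + Σ Δx = 7.5 m.

7.5 m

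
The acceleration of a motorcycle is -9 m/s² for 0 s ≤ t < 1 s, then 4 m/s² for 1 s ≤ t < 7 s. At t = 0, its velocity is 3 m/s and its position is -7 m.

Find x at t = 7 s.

On each constant-a segment, Δv = aΔt and Δx = v₀Δt + ½aΔt²; chain segment to segment.
0–1 s: v starts 3 m/s; Δx = 3·1 + ½·-9·1² = -1.5 m; v ends -6 m/s.
1–7 s: v starts -6 m/s; Δx = -6·6 + ½·4·6² = 36 m; v ends 18 m/s.
x(7) = -7 + Σ Δx = 27.5 m.

27.5 m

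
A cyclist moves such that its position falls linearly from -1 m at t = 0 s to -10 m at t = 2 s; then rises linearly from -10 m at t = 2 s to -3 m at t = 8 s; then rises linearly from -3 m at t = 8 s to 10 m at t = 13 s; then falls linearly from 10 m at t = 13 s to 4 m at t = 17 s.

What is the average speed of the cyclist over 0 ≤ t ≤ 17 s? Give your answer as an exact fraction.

Average speed = (total path length)/(elapsed time); on a piecewise-linear x-t graph the path length is Σ|Δx|.
0–2 s: |Δx| = |-10 − -1| = 9 m
2–8 s: |Δx| = |-3 − -10| = 7 m
8–13 s: |Δx| = |10 − -3| = 13 m
13–17 s: |Δx| = |4 − 10| = 6 m
Total path = 35 m; average speed = 35/17 = 35/17 m/s.

35/17 m/s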